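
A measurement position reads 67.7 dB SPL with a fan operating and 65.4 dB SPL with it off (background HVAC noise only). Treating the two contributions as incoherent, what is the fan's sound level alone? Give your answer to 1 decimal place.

63.8 dB SPL

Remove the background by subtracting linear intensities:
L_src = 10·log₁₀(10^(67.7/10) − 10^(65.4/10)) = 10·log₁₀(2421000) = 63.8 dB SPL.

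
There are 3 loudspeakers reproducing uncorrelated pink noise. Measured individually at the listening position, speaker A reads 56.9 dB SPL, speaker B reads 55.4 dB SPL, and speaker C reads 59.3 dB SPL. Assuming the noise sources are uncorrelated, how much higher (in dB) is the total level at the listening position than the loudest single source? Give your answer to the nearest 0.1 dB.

3.0 dB

Add the sources as powers (linear), then convert back to dB:
L_total = 10·log₁₀(10^(56.9/10) + 10^(55.4/10) + 10^(59.3/10)) = 62.27 dB SPL.
Excess over the loudest (59.3 dB): 62.27 − 59.3 = 3.0 dB.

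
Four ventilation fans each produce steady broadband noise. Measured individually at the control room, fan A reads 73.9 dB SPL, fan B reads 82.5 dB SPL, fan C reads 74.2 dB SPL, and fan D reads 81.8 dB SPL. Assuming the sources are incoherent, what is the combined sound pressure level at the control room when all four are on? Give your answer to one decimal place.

85.8 dB SPL

Add the sources as powers (linear), then convert back to dB:
L_total = 10·log₁₀(10^(73.9/10) + 10^(82.5/10) + 10^(74.2/10) + 10^(81.8/10)) = 10·log₁₀(380000000) = 85.8 dB SPL.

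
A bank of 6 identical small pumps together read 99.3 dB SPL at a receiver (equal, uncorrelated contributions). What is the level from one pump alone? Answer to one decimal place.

91.5 dB SPL

6 equal incoherent sources add 10·log₁₀(6) = 7.78 dB over one source.
L_one = 99.3 − 7.78 = 91.5 dB SPL.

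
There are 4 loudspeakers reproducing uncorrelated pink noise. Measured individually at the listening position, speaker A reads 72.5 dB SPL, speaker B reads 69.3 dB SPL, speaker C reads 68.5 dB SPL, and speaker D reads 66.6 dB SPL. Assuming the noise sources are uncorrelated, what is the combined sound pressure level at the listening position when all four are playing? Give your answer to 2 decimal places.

Add the sources as powers (linear), then convert back to dB:
L_total = 10·log₁₀(10^(72.5/10) + 10^(69.3/10) + 10^(68.5/10) + 10^(66.6/10)) = 10·log₁₀(37940000) = 75.79 dB SPL.

75.79 dB SPL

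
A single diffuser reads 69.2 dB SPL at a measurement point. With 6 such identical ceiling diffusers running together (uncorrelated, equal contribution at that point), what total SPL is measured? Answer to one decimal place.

77.0 dB SPL

6 equal incoherent sources raise the level by 10·log₁₀(6) = 7.78 dB.
L_total = 69.2 + 7.78 = 77.0 dB SPL.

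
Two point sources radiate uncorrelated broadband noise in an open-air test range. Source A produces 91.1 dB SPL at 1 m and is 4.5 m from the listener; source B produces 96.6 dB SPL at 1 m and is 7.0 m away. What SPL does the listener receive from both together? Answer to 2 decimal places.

At the listener: L_A = 91.1 − 20·log₁₀(4.5) = 78.036 dB; L_B = 96.6 − 20·log₁₀(7.0) = 79.698 dB.
Combined: 10·log₁₀(10^(78.036/10)+10^(79.698/10)) = 81.96 dB SPL.

81.96 dB SPL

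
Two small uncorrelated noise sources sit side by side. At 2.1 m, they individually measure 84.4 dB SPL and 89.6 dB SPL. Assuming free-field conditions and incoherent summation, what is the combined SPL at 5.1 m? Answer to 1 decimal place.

Combined at 2.1 m: 10·log₁₀(10^(84.4/10)+10^(89.6/10)) = 90.75 dB SPL.
Then apply −20·log₁₀(5.1/2.1) = -7.71 dB → 83.0 dB SPL.

83.0 dB SPL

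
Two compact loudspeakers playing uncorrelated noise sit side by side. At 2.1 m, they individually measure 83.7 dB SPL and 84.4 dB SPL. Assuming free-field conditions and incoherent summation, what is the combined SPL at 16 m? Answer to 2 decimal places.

Combined at 2.1 m: 10·log₁₀(10^(83.7/10)+10^(84.4/10)) = 87.074 dB SPL.
Then apply −20·log₁₀(16/2.1) = -17.638 dB → 69.44 dB SPL.

69.44 dB SPL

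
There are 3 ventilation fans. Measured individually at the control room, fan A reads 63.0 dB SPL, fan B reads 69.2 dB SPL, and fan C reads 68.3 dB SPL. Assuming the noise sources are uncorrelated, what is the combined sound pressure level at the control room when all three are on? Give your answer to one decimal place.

72.3 dB SPL

Uncorrelated sources add in intensity (power), not in dB.
L_total = 10·log₁₀(10^(63.0/10) + 10^(69.2/10) + 10^(68.3/10)) = 10·log₁₀(17070000) = 72.3 dB SPL.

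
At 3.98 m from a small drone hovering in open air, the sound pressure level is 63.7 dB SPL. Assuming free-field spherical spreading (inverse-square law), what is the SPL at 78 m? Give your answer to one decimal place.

For a point source in a free field, ΔL = −20·log₁₀(d₂/d₁).
ΔL = −20·log₁₀(78/3.98) = -25.84 dB, so L₂ = 63.7 + (-25.84) = 37.9 dB SPL.

37.9 dB SPL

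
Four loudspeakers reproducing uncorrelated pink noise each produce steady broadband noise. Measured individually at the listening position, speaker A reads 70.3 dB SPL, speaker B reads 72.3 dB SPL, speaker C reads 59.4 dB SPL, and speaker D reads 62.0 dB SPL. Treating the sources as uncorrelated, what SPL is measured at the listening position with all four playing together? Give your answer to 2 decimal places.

74.79 dB SPL

Incoherent sources sum as intensities:
L_total = 10·log₁₀(10^(70.3/10) + 10^(72.3/10) + 10^(59.4/10) + 10^(62.0/10)) = 10·log₁₀(30150000) = 74.79 dB SPL.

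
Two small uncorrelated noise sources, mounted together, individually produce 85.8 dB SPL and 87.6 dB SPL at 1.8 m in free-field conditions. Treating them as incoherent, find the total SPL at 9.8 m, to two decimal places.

75.08 dB SPL

Combined at 1.8 m: 10·log₁₀(10^(85.8/10)+10^(87.6/10)) = 89.803 dB SPL.
Then apply −20·log₁₀(9.8/1.8) = -14.719 dB → 75.08 dB SPL.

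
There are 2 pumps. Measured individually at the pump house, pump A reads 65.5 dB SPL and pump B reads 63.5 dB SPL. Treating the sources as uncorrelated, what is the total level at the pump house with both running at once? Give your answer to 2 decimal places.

Uncorrelated sources add in intensity (power), not in dB.
L_total = 10·log₁₀(10^(65.5/10) + 10^(63.5/10)) = 10·log₁₀(5787000) = 67.62 dB SPL.

67.62 dB SPL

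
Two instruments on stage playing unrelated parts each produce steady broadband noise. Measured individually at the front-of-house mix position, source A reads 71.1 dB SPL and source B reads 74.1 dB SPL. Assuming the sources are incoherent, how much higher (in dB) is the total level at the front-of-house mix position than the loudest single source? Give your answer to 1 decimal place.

1.8 dB

Add the sources as powers (linear), then convert back to dB:
L_total = 10·log₁₀(10^(71.1/10) + 10^(74.1/10)) = 75.86 dB SPL.
Excess over the loudest (74.1 dB): 75.86 − 74.1 = 1.8 dB.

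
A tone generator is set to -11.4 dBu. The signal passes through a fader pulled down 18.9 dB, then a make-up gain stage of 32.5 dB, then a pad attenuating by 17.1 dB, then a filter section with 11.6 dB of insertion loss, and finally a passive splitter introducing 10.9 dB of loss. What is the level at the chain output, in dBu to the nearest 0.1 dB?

In dB, series stages simply add:
-11.4 − 18.9 + 32.5 − 17.1 − 11.6 − 10.9 = -37.4 dBu.

-37.4 dBu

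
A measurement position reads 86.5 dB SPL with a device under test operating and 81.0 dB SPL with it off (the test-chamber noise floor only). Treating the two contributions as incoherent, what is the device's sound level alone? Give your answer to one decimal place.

85.1 dB SPL

Subtract intensities: L_src = 10·log₁₀(10^(L_total/10) − 10^(L_bg/10)).
L_src = 10·log₁₀(10^(86.5/10) − 10^(81.0/10)) = 10·log₁₀(320800000) = 85.1 dB SPL.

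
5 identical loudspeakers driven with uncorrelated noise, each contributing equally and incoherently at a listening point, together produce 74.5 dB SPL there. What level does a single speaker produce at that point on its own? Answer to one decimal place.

67.5 dB SPL

5 equal incoherent sources add 10·log₁₀(5) = 6.99 dB over one source.
L_one = 74.5 − 6.99 = 67.5 dB SPL.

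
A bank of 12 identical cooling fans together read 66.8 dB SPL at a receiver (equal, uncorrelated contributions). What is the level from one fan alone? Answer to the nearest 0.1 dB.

56.0 dB SPL

12 equal incoherent sources add 10·log₁₀(12) = 10.79 dB over one source.
L_one = 66.8 − 10.79 = 56.0 dB SPL.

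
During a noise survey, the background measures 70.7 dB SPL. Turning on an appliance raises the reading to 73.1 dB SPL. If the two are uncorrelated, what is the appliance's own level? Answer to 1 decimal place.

Remove the background by subtracting linear intensities:
L_src = 10·log₁₀(10^(73.1/10) − 10^(70.7/10)) = 10·log₁₀(8668000) = 69.4 dB SPL.

69.4 dB SPL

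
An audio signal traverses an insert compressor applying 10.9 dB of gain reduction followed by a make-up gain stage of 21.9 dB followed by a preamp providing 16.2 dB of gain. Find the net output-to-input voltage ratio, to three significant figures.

Net gain = (−10.9) + 21.9 + 16.2 = 27.2 dB.
Voltage ratio = 10^(27.2/20) = 22.9.

22.9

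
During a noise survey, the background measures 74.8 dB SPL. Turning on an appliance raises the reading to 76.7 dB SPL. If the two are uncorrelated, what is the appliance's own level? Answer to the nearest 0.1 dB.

72.2 dB SPL

Remove the background by subtracting linear intensities:
L_src = 10·log₁₀(10^(76.7/10) − 10^(74.8/10)) = 10·log₁₀(16570000) = 72.2 dB SPL.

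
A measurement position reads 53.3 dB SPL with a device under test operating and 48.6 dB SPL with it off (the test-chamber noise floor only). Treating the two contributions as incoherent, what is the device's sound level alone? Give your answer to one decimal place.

Remove the background by subtracting linear intensities:
L_src = 10·log₁₀(10^(53.3/10) − 10^(48.6/10)) = 10·log₁₀(141400) = 51.5 dB SPL.

51.5 dB SPL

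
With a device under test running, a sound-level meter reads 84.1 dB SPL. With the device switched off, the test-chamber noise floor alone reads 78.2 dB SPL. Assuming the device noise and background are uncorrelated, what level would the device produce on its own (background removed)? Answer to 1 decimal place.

82.8 dB SPL

Remove the background by subtracting linear intensities:
L_src = 10·log₁₀(10^(84.1/10) − 10^(78.2/10)) = 10·log₁₀(191000000) = 82.8 dB SPL.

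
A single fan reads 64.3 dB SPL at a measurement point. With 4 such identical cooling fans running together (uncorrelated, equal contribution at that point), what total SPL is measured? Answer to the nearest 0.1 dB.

70.3 dB SPL

4 equal incoherent sources raise the level by 10·log₁₀(4) = 6.02 dB.
L_total = 64.3 + 6.02 = 70.3 dB SPL.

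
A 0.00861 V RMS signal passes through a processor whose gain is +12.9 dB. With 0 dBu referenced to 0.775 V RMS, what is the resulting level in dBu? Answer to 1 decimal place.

Input level: 20·log₁₀(0.00861/0.775) = -39.09 dBu.
Output: -39.09 + 12.9 = -26.2 dBu.

-26.2 dBu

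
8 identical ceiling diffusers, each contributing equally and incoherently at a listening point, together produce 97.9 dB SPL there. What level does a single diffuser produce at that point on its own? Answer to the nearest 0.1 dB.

88.9 dB SPL

8 equal incoherent sources add 10·log₁₀(8) = 9.03 dB over one source.
L_one = 97.9 − 9.03 = 88.9 dB SPL.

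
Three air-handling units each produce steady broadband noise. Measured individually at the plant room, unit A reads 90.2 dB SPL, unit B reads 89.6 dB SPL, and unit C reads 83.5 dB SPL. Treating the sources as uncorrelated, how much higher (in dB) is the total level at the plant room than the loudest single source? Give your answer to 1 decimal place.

Uncorrelated sources add in intensity (power), not in dB.
L_total = 10·log₁₀(10^(90.2/10) + 10^(89.6/10) + 10^(83.5/10)) = 93.39 dB SPL.
Excess over the loudest (90.2 dB): 93.39 − 90.2 = 3.2 dB.

3.2 dB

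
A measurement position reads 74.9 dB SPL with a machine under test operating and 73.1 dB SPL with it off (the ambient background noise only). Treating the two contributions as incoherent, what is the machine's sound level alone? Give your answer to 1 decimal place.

Background correction is a power subtraction:
L_src = 10·log₁₀(10^(74.9/10) − 10^(73.1/10)) = 10·log₁₀(10490000) = 70.2 dB SPL.

70.2 dB SPL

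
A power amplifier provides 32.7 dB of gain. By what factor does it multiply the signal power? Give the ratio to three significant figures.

1860

Power ratio = 10^(dB/10).
10^(32.7/10) = 10^(3.270) = 1860.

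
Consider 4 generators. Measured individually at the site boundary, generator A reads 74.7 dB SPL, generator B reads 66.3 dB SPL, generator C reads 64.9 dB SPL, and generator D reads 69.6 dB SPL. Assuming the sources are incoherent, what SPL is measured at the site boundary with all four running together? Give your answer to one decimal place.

76.6 dB SPL

Incoherent sources sum as intensities:
L_total = 10·log₁₀(10^(74.7/10) + 10^(66.3/10) + 10^(64.9/10) + 10^(69.6/10)) = 10·log₁₀(45990000) = 76.6 dB SPL.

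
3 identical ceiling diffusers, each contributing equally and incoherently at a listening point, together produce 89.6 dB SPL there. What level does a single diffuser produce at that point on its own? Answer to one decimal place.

3 equal incoherent sources add 10·log₁₀(3) = 4.77 dB over one source.
L_one = 89.6 − 4.77 = 84.8 dB SPL.

84.8 dB SPL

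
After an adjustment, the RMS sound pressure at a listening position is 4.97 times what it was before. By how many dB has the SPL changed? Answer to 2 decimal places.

13.93 dB

SPL change from a pressure ratio uses the 20·log₁₀ form:
20·log₁₀(4.97) = 13.93 dB.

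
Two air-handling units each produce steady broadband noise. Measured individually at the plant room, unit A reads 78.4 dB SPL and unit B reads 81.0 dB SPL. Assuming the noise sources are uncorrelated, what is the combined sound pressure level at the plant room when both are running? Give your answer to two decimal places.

Incoherent sources sum as intensities:
L_total = 10·log₁₀(10^(78.4/10) + 10^(81.0/10)) = 10·log₁₀(195100000) = 82.90 dB SPL.

82.90 dB SPL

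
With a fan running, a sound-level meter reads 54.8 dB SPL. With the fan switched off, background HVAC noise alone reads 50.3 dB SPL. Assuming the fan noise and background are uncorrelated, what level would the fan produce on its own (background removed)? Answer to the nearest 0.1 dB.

52.9 dB SPL

Remove the background by subtracting linear intensities:
L_src = 10·log₁₀(10^(54.8/10) − 10^(50.3/10)) = 10·log₁₀(194800) = 52.9 dB SPL.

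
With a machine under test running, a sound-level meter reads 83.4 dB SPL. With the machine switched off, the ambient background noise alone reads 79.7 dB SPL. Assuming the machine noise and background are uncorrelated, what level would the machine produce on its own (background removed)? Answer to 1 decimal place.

81.0 dB SPL

Background correction is a power subtraction:
L_src = 10·log₁₀(10^(83.4/10) − 10^(79.7/10)) = 10·log₁₀(125500000) = 81.0 dB SPL.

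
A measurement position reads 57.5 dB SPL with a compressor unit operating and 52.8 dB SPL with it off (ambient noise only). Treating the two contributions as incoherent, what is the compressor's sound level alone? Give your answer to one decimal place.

Subtract intensities: L_src = 10·log₁₀(10^(L_total/10) − 10^(L_bg/10)).
L_src = 10·log₁₀(10^(57.5/10) − 10^(52.8/10)) = 10·log₁₀(371800) = 55.7 dB SPL.

55.7 dB SPL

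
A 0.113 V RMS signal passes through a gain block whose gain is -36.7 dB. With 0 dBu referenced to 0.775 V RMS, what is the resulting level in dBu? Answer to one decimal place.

-53.4 dBu

Input level: 20·log₁₀(0.113/0.775) = -16.72 dBu.
Output: -16.72 − 36.7 = -53.4 dBu.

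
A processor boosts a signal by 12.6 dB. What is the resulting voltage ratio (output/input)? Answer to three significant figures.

4.27

Voltage ratio = 10^(dB/20).
10^(12.6/20) = 10^(0.6300) = 4.27.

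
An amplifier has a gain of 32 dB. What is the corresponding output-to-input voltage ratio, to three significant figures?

Voltage ratio = 10^(dB/20).
10^(32/20) = 10^(1.600) = 39.8.

39.8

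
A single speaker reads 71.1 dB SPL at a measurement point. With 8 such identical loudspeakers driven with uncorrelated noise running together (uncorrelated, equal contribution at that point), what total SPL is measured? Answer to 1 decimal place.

8 equal incoherent sources raise the level by 10·log₁₀(8) = 9.03 dB.
L_total = 71.1 + 9.03 = 80.1 dB SPL.

80.1 dB SPL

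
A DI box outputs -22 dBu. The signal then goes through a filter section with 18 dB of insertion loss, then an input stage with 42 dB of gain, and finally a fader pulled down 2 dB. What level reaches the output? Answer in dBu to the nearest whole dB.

In dB, series stages simply add:
-22 − 18 + 42 − 2 = 0 dBu.

0 dBu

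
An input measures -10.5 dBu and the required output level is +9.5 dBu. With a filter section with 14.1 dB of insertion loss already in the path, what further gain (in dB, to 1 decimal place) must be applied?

The required make-up gain is the shortfall in the dB sum.
G = +9.5 − (-10.5) + 14.1 = 34.1 dB.

34.1 dB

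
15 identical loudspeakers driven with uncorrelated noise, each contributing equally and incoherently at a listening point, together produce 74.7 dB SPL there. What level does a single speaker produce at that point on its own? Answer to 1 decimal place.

62.9 dB SPL

15 equal incoherent sources add 10·log₁₀(15) = 11.76 dB over one source.
L_one = 74.7 − 11.76 = 62.9 dB SPL.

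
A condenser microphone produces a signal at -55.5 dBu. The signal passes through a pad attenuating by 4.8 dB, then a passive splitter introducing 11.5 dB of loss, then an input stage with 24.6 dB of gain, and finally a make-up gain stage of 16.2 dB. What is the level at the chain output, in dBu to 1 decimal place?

-31.0 dBu

In dB, series stages simply add:
-55.5 − 4.8 − 11.5 + 24.6 + 16.2 = -31.0 dBu.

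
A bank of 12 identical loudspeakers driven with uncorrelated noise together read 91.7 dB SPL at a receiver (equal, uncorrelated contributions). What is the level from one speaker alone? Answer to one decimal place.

12 equal incoherent sources add 10·log₁₀(12) = 10.79 dB over one source.
L_one = 91.7 − 10.79 = 80.9 dB SPL.

80.9 dB SPL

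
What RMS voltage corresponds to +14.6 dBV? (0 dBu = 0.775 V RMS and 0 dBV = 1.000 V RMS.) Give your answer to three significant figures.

V = 1.000 V × 10^(+14.6/20).
= 1.000 × 5.370 = 5.37 V.

5.37 V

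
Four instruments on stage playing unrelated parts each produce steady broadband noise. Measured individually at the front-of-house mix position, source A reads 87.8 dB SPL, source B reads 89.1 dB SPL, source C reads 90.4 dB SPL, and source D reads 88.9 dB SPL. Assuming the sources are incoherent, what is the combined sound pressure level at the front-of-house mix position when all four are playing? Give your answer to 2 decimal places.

Uncorrelated sources add in intensity (power), not in dB.
L_total = 10·log₁₀(10^(87.8/10) + 10^(89.1/10) + 10^(90.4/10) + 10^(88.9/10)) = 10·log₁₀(3288000000) = 95.17 dB SPL.

95.17 dB SPL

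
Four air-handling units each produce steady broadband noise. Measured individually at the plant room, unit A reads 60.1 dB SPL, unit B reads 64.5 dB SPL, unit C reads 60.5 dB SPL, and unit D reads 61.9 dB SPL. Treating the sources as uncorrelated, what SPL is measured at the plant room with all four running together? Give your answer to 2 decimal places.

68.14 dB SPL

Incoherent sources sum as intensities:
L_total = 10·log₁₀(10^(60.1/10) + 10^(64.5/10) + 10^(60.5/10) + 10^(61.9/10)) = 10·log₁₀(6513000) = 68.14 dB SPL.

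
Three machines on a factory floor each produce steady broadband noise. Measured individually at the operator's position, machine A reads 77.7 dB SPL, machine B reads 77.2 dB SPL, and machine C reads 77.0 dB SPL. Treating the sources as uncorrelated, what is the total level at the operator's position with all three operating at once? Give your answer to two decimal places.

Incoherent sources sum as intensities:
L_total = 10·log₁₀(10^(77.7/10) + 10^(77.2/10) + 10^(77.0/10)) = 10·log₁₀(161500000) = 82.08 dB SPL.

82.08 dB SPL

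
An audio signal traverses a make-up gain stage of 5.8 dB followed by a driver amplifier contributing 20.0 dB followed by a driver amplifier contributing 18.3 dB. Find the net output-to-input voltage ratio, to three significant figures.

Net gain = 5.8 + 20.0 + 18.3 = 44.1 dB.
Voltage ratio = 10^(44.1/20) = 160.

160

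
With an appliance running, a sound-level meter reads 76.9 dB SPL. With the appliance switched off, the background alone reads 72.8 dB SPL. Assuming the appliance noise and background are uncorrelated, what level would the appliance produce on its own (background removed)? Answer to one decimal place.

Subtract intensities: L_src = 10·log₁₀(10^(L_total/10) − 10^(L_bg/10)).
L_src = 10·log₁₀(10^(76.9/10) − 10^(72.8/10)) = 10·log₁₀(29920000) = 74.8 dB SPL.

74.8 dB SPL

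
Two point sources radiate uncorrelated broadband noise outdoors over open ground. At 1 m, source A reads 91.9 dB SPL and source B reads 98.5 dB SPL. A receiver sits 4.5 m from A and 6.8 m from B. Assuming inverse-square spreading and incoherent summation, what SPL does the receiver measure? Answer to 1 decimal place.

83.6 dB SPL

At the listener: L_A = 91.9 − 20·log₁₀(4.5) = 78.84 dB; L_B = 98.5 − 20·log₁₀(6.8) = 81.85 dB.
Combined: 10·log₁₀(10^(78.84/10)+10^(81.85/10)) = 83.6 dB SPL.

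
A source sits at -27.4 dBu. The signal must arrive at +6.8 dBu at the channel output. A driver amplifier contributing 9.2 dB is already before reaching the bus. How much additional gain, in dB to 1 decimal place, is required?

The required make-up gain is the shortfall in the dB sum.
G = +6.8 − (-27.4) − 9.2 = 25.0 dB.

25.0 dB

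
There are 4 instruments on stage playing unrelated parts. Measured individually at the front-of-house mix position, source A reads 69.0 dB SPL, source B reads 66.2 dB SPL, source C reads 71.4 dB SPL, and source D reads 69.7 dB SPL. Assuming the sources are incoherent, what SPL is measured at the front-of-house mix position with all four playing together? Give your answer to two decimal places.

Uncorrelated sources add in intensity (power), not in dB.
L_total = 10·log₁₀(10^(69.0/10) + 10^(66.2/10) + 10^(71.4/10) + 10^(69.7/10)) = 10·log₁₀(35250000) = 75.47 dB SPL.

75.47 dB SPL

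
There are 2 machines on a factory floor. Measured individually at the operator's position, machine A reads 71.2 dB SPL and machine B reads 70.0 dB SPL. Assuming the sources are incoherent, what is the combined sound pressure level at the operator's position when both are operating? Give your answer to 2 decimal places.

73.65 dB SPL

Uncorrelated sources add in intensity (power), not in dB.
L_total = 10·log₁₀(10^(71.2/10) + 10^(70.0/10)) = 10·log₁₀(23180000) = 73.65 dB SPL.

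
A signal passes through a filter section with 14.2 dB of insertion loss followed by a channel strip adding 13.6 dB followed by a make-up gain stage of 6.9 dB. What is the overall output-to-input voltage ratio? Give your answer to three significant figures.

2.07

Net gain = (−14.2) + 13.6 + 6.9 = 6.3 dB.
Voltage ratio = 10^(6.3/20) = 2.07.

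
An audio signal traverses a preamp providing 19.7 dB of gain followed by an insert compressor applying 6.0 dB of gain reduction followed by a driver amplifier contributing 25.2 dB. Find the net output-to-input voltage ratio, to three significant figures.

88.1

Net gain = 19.7 + (−6.0) + 25.2 = 38.9 dB.
Voltage ratio = 10^(38.9/20) = 88.1.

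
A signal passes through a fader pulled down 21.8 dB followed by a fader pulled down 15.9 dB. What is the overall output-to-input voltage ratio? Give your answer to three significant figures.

0.0130

Net gain = (−21.8) + (−15.9) = -37.7 dB.
Voltage ratio = 10^(-37.7/20) = 0.0130.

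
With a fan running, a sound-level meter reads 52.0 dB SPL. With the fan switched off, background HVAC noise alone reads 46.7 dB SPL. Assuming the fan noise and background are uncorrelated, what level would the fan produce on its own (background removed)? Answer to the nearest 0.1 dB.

Subtract intensities: L_src = 10·log₁₀(10^(L_total/10) − 10^(L_bg/10)).
L_src = 10·log₁₀(10^(52.0/10) − 10^(46.7/10)) = 10·log₁₀(111700) = 50.5 dB SPL.

50.5 dB SPL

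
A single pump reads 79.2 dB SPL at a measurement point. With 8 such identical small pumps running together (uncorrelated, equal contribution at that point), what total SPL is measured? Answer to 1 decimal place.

88.2 dB SPL

8 equal incoherent sources raise the level by 10·log₁₀(8) = 9.03 dB.
L_total = 79.2 + 9.03 = 88.2 dB SPL.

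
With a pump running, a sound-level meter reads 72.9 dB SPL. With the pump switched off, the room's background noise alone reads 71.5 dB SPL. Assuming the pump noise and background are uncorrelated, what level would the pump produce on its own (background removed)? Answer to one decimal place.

67.3 dB SPL

Remove the background by subtracting linear intensities:
L_src = 10·log₁₀(10^(72.9/10) − 10^(71.5/10)) = 10·log₁₀(5373000) = 67.3 dB SPL.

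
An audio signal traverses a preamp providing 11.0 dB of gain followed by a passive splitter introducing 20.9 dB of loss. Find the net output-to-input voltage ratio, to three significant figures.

Net gain = 11.0 + (−20.9) = -9.9 dB.
Voltage ratio = 10^(-9.9/20) = 0.320.

0.320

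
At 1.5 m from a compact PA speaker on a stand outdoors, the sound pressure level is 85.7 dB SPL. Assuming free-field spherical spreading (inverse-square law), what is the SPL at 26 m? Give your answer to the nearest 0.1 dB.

For a point source in a free field, ΔL = −20·log₁₀(d₂/d₁).
ΔL = −20·log₁₀(26/1.5) = -24.78 dB, so L₂ = 85.7 + (-24.78) = 60.9 dB SPL.

60.9 dB SPL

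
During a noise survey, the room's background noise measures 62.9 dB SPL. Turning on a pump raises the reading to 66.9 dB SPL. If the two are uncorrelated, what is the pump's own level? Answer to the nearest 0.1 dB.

Subtract intensities: L_src = 10·log₁₀(10^(L_total/10) − 10^(L_bg/10)).
L_src = 10·log₁₀(10^(66.9/10) − 10^(62.9/10)) = 10·log₁₀(2948000) = 64.7 dB SPL.

64.7 dB SPL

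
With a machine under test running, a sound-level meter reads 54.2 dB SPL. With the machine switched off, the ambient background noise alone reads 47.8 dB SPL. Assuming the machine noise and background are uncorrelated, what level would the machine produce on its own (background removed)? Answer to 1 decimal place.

Background correction is a power subtraction:
L_src = 10·log₁₀(10^(54.2/10) − 10^(47.8/10)) = 10·log₁₀(202800) = 53.1 dB SPL.

53.1 dB SPL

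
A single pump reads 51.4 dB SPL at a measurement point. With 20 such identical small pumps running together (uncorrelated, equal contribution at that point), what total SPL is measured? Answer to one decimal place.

64.4 dB SPL

20 equal incoherent sources raise the level by 10·log₁₀(20) = 13.01 dB.
L_total = 51.4 + 13.01 = 64.4 dB SPL.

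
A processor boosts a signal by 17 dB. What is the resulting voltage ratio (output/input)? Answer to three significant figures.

7.08

Voltage ratio = 10^(dB/20).
10^(17/20) = 10^(0.8500) = 7.08.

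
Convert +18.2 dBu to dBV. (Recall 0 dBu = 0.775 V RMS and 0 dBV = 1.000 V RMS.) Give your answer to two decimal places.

+15.99 dBV

The offset between the scales is 20·log₁₀(0.775/1.000) = −2.214 dB.
So dBV = +18.2 − 2.214 = +15.99 dBV.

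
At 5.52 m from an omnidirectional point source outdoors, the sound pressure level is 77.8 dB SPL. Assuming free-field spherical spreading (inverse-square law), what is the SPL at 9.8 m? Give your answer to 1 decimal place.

72.8 dB SPL

Inverse-square spreading gives ΔL = −20·log₁₀(d₂/d₁).
ΔL = −20·log₁₀(9.8/5.52) = -4.99 dB, so L₂ = 77.8 + (-4.99) = 72.8 dB SPL.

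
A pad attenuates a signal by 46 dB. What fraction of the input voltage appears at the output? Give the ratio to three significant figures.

Voltage ratio = 10^(dB/20).
10^(-46/20) = 10^(-2.300) = 0.00501.

0.00501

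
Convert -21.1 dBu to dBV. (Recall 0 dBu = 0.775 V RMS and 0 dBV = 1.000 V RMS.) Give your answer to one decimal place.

-23.3 dBV

The offset between the scales is 20·log₁₀(0.775/1.000) = −2.214 dB.
So dBV = -21.1 − 2.214 = -23.3 dBV.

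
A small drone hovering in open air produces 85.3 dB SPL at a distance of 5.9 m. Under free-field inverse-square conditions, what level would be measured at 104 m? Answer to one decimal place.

60.4 dB SPL

Inverse-square spreading gives ΔL = −20·log₁₀(d₂/d₁).
ΔL = −20·log₁₀(104/5.9) = -24.92 dB, so L₂ = 85.3 + (-24.92) = 60.4 dB SPL.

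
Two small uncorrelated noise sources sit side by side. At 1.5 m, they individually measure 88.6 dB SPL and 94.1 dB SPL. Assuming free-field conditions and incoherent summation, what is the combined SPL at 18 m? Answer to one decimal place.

73.6 dB SPL

Combined at 1.5 m: 10·log₁₀(10^(88.6/10)+10^(94.1/10)) = 95.18 dB SPL.
Then apply −20·log₁₀(18/1.5) = -21.58 dB → 73.6 dB SPL.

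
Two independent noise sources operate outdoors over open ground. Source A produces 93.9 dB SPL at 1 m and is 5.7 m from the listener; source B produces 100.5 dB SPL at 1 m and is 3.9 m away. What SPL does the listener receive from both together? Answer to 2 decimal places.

At the listener: L_A = 93.9 − 20·log₁₀(5.7) = 78.783 dB; L_B = 100.5 − 20·log₁₀(3.9) = 88.679 dB.
Combined: 10·log₁₀(10^(78.783/10)+10^(88.679/10)) = 89.10 dB SPL.

89.10 dB SPL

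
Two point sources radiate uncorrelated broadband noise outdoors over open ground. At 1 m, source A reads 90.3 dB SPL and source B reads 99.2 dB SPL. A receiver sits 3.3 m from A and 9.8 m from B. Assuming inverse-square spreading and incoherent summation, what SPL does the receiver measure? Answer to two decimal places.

82.67 dB SPL

At the listener: L_A = 90.3 − 20·log₁₀(3.3) = 79.930 dB; L_B = 99.2 − 20·log₁₀(9.8) = 79.375 dB.
Combined: 10·log₁₀(10^(79.930/10)+10^(79.375/10)) = 82.67 dB SPL.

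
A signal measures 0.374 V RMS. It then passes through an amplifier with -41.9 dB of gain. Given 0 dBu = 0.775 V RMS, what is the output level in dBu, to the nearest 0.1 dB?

-48.2 dBu

Input level: 20·log₁₀(0.374/0.775) = -6.33 dBu.
Output: -6.33 − 41.9 = -48.2 dBu.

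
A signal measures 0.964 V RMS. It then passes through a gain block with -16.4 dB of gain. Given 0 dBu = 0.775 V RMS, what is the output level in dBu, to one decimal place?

Input level: 20·log₁₀(0.964/0.775) = 1.90 dBu.
Output: 1.90 − 16.4 = -14.5 dBu.

-14.5 dBu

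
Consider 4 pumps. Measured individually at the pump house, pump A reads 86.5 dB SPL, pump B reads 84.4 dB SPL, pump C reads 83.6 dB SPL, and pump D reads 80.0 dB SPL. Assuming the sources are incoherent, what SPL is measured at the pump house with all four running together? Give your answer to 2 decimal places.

Uncorrelated sources add in intensity (power), not in dB.
L_total = 10·log₁₀(10^(86.5/10) + 10^(84.4/10) + 10^(83.6/10) + 10^(80.0/10)) = 10·log₁₀(1051000000) = 90.22 dB SPL.

90.22 dB SPL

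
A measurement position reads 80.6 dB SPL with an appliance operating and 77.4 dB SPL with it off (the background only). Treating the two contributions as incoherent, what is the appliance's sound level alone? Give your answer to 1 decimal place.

77.8 dB SPL

Background correction is a power subtraction:
L_src = 10·log₁₀(10^(80.6/10) − 10^(77.4/10)) = 10·log₁₀(59860000) = 77.8 dB SPL.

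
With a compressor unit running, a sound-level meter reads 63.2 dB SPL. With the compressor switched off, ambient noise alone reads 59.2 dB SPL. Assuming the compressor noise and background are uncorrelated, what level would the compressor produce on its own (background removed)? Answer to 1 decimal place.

61.0 dB SPL

Background correction is a power subtraction:
L_src = 10·log₁₀(10^(63.2/10) − 10^(59.2/10)) = 10·log₁₀(1258000) = 61.0 dB SPL.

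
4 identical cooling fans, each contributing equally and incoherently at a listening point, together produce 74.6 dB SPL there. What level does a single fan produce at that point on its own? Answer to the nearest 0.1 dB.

4 equal incoherent sources add 10·log₁₀(4) = 6.02 dB over one source.
L_one = 74.6 − 6.02 = 68.6 dB SPL.

68.6 dB SPL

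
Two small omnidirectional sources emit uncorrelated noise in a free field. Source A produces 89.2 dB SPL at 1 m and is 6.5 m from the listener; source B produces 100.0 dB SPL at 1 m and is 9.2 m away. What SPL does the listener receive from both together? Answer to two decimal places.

At the listener: L_A = 89.2 − 20·log₁₀(6.5) = 72.942 dB; L_B = 100.0 − 20·log₁₀(9.2) = 80.724 dB.
Combined: 10·log₁₀(10^(72.942/10)+10^(80.724/10)) = 81.39 dB SPL.

81.39 dB SPL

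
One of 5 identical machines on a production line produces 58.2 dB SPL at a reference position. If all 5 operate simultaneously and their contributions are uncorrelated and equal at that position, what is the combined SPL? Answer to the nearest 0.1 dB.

65.2 dB SPL

5 equal incoherent sources raise the level by 10·log₁₀(5) = 6.99 dB.
L_total = 58.2 + 6.99 = 65.2 dB SPL.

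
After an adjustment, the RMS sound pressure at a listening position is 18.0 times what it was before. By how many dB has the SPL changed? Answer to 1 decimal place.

25.1 dB

SPL change from a pressure ratio uses the 20·log₁₀ form:
20·log₁₀(18.0) = 25.1 dB.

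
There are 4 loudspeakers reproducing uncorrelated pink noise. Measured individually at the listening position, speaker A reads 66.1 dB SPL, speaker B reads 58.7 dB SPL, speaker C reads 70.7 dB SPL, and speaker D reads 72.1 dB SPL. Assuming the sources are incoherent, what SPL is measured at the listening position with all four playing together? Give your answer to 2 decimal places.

Add the sources as powers (linear), then convert back to dB:
L_total = 10·log₁₀(10^(66.1/10) + 10^(58.7/10) + 10^(70.7/10) + 10^(72.1/10)) = 10·log₁₀(32780000) = 75.16 dB SPL.

75.16 dB SPL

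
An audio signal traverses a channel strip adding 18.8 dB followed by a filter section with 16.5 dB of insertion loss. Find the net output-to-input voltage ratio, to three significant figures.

Net gain = 18.8 + (−16.5) = 2.3 dB.
Voltage ratio = 10^(2.3/20) = 1.30.

1.30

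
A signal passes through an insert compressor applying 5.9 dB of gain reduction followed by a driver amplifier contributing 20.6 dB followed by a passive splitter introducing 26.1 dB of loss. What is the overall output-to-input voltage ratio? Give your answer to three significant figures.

Net gain = (−5.9) + 20.6 + (−26.1) = -11.4 dB.
Voltage ratio = 10^(-11.4/20) = 0.269.

0.269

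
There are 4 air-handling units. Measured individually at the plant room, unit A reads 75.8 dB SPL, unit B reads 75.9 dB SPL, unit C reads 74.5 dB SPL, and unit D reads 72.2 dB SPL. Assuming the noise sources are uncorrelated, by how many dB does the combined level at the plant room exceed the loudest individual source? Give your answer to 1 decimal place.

Add the sources as powers (linear), then convert back to dB:
L_total = 10·log₁₀(10^(75.8/10) + 10^(75.9/10) + 10^(74.5/10) + 10^(72.2/10)) = 80.85 dB SPL.
Excess over the loudest (75.9 dB): 80.85 − 75.9 = 5.0 dB.

5.0 dB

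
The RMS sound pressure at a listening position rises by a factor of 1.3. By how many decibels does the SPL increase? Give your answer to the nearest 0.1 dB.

Sound pressure is an amplitude quantity: ΔL = 20·log₁₀(p₂/p₁).
20·log₁₀(1.3) = 2.3 dB.

2.3 dB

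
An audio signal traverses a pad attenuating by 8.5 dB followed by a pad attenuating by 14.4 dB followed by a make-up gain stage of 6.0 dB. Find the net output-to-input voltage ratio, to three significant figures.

Net gain = (−8.5) + (−14.4) + 6.0 = -16.9 dB.
Voltage ratio = 10^(-16.9/20) = 0.143.

0.143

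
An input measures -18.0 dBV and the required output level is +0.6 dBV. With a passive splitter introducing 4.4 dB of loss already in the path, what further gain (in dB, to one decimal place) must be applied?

The required make-up gain is the shortfall in the dB sum.
G = +0.6 − (-18.0) + 4.4 = 23.0 dB.

23.0 dB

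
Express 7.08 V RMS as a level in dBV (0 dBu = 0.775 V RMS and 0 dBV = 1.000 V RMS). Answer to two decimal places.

+17.00 dBV

dBV = 20·log₁₀(V / 1.000 V).
20·log₁₀(7.08/1.000) = +17.00 dBV.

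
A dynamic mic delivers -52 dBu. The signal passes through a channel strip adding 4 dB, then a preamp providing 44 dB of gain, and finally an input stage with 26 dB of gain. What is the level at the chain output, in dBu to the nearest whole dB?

+22 dBu

Gain stages sum in dB:
-52 + 4 + 44 + 26 = +22 dBu.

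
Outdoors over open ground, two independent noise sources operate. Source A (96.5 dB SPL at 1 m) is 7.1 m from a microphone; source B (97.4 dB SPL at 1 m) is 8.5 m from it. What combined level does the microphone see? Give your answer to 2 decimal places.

82.17 dB SPL

At the listener: L_A = 96.5 − 20·log₁₀(7.1) = 79.475 dB; L_B = 97.4 − 20·log₁₀(8.5) = 78.812 dB.
Combined: 10·log₁₀(10^(79.475/10)+10^(78.812/10)) = 82.17 dB SPL.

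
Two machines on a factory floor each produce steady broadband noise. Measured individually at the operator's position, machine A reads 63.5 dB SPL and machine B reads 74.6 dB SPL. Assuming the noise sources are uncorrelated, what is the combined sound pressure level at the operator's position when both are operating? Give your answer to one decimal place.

74.9 dB SPL

Add the sources as powers (linear), then convert back to dB:
L_total = 10·log₁₀(10^(63.5/10) + 10^(74.6/10)) = 10·log₁₀(31080000) = 74.9 dB SPL.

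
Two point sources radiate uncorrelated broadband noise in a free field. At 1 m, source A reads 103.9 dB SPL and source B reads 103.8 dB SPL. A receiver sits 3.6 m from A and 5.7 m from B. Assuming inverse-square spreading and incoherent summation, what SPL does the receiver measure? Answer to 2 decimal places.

At the listener: L_A = 103.9 − 20·log₁₀(3.6) = 92.774 dB; L_B = 103.8 − 20·log₁₀(5.7) = 88.683 dB.
Combined: 10·log₁₀(10^(92.774/10)+10^(88.683/10)) = 94.20 dB SPL.

94.20 dB SPL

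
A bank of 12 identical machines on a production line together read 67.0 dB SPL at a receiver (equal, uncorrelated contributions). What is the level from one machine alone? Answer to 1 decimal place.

12 equal incoherent sources add 10·log₁₀(12) = 10.79 dB over one source.
L_one = 67.0 − 10.79 = 56.2 dB SPL.

56.2 dB SPL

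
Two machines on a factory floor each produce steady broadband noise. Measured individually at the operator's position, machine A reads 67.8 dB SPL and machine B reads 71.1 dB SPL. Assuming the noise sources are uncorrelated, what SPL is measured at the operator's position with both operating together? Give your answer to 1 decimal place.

Uncorrelated sources add in intensity (power), not in dB.
L_total = 10·log₁₀(10^(67.8/10) + 10^(71.1/10)) = 10·log₁₀(18910000) = 72.8 dB SPL.

72.8 dB SPL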